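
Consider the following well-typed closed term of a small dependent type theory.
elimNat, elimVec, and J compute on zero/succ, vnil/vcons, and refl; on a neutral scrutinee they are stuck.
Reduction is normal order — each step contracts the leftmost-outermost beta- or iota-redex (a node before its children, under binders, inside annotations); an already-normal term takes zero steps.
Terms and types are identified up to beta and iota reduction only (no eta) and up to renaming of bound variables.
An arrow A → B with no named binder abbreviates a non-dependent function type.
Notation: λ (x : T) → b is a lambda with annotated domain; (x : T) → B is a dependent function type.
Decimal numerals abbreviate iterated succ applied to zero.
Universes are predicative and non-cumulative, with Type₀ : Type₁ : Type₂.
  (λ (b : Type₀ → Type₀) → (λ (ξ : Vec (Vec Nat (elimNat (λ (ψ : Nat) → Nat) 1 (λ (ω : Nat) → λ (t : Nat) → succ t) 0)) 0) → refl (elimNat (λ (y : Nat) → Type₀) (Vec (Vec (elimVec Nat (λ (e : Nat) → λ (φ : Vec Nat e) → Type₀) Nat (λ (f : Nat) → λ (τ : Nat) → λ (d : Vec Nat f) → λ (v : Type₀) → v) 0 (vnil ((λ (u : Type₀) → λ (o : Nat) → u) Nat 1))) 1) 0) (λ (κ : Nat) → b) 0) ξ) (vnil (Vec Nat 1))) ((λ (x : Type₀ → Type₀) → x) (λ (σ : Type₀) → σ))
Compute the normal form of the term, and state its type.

reduced normal form:
  refl (Vec (Vec Nat 1) 0) (vnil (Vec Nat 1))
the term's type:
  Eq (Vec (Vec Nat 1) 0) (vnil (Vec Nat 1)) (vnil (Vec Nat 1))


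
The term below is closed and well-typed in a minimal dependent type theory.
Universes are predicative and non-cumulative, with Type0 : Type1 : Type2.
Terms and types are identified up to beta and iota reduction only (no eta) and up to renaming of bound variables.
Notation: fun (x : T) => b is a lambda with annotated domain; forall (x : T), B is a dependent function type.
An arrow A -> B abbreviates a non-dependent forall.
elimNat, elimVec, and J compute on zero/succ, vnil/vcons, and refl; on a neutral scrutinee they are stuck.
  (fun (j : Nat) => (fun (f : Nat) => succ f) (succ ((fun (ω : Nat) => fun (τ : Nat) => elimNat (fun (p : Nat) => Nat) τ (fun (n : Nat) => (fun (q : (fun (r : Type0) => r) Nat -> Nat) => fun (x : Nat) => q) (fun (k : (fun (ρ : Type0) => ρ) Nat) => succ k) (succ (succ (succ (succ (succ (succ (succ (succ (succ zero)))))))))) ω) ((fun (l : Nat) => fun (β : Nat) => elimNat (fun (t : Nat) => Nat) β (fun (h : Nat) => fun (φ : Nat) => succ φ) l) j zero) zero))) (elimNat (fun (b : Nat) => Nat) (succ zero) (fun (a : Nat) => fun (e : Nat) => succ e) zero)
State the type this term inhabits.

inferred type:
  Nat


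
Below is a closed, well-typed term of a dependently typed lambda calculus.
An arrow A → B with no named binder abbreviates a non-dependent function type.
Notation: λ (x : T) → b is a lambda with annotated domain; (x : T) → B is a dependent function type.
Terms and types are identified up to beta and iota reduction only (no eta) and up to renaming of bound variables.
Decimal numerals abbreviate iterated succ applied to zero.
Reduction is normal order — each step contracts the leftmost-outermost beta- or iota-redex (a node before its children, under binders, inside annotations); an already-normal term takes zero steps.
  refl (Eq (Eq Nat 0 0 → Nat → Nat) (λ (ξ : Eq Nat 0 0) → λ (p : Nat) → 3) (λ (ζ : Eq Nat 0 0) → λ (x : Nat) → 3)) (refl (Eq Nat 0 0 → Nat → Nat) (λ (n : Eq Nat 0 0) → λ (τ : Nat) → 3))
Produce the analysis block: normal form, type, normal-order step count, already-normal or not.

resulting normal form:
  refl (Eq (Eq Nat 0 0 → Nat → Nat) (λ (ξ : Eq Nat 0 0) → λ (p : Nat) → 3) (λ (ζ : Eq Nat 0 0) → λ (x : Nat) → 3)) (refl (Eq Nat 0 0 → Nat → Nat) (λ (n : Eq Nat 0 0) → λ (τ : Nat) → 3))
the term's type:
  Eq (Eq (Eq Nat 0 0 → Nat → Nat) (λ (ξ : Eq Nat 0 0) → λ (p : Nat) → 3) (λ (ζ : Eq Nat 0 0) → λ (x : Nat) → 3)) (refl (Eq Nat 0 0 → Nat → Nat) (λ (n : Eq Nat 0 0) → λ (τ : Nat) → 3)) (refl (Eq Nat 0 0 → Nat → Nat) (λ (l : Eq Nat 0 0) → λ (ε : Nat) → 3))
normal-order step count: 0
already normal: yes


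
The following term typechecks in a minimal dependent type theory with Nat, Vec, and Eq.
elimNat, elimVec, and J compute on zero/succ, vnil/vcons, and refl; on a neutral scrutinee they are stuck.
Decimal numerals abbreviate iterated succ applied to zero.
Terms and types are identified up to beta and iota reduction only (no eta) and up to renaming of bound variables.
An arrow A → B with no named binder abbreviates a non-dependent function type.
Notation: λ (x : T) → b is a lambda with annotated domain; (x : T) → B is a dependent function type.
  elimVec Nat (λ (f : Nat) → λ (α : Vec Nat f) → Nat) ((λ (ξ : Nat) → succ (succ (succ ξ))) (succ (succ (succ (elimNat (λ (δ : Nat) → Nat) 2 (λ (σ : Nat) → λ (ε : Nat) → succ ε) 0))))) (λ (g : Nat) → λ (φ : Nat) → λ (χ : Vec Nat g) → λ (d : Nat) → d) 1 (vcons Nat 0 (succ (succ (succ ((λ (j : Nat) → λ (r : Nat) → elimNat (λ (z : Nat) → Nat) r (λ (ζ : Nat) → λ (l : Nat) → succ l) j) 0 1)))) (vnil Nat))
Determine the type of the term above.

inferred type:
  Nat


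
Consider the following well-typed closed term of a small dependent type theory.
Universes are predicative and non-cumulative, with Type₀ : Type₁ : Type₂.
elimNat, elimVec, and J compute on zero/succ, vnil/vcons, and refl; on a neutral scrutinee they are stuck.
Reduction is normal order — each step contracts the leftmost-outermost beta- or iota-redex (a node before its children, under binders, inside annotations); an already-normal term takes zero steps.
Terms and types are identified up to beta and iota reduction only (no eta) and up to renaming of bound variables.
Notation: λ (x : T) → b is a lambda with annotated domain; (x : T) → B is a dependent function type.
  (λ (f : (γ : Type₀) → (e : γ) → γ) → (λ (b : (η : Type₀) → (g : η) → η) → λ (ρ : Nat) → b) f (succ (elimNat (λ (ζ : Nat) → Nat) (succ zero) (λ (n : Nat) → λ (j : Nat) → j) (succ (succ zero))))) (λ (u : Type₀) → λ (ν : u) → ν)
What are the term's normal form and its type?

normal form:
  λ (f : Type₀) → λ (γ : f) → γ
the term's type:
  (f : Type₀) → (γ : f) → f


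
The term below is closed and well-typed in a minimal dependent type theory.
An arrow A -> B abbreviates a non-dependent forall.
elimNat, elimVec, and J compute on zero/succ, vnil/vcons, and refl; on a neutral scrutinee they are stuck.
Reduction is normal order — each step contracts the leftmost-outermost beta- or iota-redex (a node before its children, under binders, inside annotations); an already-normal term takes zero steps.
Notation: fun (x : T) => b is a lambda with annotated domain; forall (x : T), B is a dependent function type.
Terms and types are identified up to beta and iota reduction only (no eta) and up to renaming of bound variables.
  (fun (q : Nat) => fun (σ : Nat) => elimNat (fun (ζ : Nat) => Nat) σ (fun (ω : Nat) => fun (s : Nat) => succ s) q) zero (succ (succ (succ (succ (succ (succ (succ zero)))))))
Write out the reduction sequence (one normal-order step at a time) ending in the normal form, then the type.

normal-order reduction:
  (fun (q : Nat) => fun (σ : Nat) => elimNat (fun (ζ : Nat) => Nat) σ (fun (ω : Nat) => fun (s : Nat) => succ s) q) zero (succ (succ (succ (succ (succ (succ (succ zero)))))))
  ~> (fun (q : Nat) => elimNat (fun (σ : Nat) => Nat) q (fun (ζ : Nat) => fun (ω : Nat) => succ ω) zero) (succ (succ (succ (succ (succ (succ (succ zero)))))))
  ~> elimNat (fun (q : Nat) => Nat) (succ (succ (succ (succ (succ (succ (succ zero))))))) (fun (σ : Nat) => fun (ζ : Nat) => succ ζ) zero
  ~> succ (succ (succ (succ (succ (succ (succ zero))))))
inferred type:
  Nat


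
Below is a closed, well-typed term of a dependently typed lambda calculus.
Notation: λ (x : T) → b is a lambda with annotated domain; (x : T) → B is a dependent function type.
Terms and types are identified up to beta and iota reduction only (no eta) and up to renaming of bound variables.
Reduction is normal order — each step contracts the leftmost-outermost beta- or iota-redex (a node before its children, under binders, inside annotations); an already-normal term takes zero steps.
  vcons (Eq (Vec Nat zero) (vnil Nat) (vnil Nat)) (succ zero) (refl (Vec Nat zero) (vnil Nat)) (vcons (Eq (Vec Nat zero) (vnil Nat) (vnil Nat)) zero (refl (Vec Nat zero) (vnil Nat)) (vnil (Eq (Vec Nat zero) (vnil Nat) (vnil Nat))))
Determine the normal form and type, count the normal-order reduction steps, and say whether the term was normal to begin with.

resulting normal form:
  vcons (Eq (Vec Nat zero) (vnil Nat) (vnil Nat)) (succ zero) (refl (Vec Nat zero) (vnil Nat)) (vcons (Eq (Vec Nat zero) (vnil Nat) (vnil Nat)) zero (refl (Vec Nat zero) (vnil Nat)) (vnil (Eq (Vec Nat zero) (vnil Nat) (vnil Nat))))
type:
  Vec (Eq (Vec Nat zero) (vnil Nat) (vnil Nat)) (succ (succ zero))
steps to reach normal form (normal order): 0
already normal: yes


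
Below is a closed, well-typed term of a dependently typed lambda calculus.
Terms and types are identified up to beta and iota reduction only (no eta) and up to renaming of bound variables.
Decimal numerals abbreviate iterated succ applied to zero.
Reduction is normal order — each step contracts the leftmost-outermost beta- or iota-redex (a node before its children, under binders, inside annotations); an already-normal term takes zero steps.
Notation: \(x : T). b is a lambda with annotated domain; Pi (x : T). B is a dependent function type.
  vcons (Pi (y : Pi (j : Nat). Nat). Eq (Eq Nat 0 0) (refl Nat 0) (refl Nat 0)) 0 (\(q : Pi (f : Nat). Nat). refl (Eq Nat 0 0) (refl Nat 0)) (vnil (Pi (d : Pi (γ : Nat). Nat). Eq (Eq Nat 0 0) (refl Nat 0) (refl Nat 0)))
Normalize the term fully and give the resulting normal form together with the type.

reduced normal form:
  vcons (Pi (y : Pi (j : Nat). Nat). Eq (Eq Nat 0 0) (refl Nat 0) (refl Nat 0)) 0 (\(q : Pi (f : Nat). Nat). refl (Eq Nat 0 0) (refl Nat 0)) (vnil (Pi (d : Pi (γ : Nat). Nat). Eq (Eq Nat 0 0) (refl Nat 0) (refl Nat 0)))
the term's type:
  Vec (Pi (y : Pi (j : Nat). Nat). Eq (Eq Nat 0 0) (refl Nat 0) (refl Nat 0)) 1


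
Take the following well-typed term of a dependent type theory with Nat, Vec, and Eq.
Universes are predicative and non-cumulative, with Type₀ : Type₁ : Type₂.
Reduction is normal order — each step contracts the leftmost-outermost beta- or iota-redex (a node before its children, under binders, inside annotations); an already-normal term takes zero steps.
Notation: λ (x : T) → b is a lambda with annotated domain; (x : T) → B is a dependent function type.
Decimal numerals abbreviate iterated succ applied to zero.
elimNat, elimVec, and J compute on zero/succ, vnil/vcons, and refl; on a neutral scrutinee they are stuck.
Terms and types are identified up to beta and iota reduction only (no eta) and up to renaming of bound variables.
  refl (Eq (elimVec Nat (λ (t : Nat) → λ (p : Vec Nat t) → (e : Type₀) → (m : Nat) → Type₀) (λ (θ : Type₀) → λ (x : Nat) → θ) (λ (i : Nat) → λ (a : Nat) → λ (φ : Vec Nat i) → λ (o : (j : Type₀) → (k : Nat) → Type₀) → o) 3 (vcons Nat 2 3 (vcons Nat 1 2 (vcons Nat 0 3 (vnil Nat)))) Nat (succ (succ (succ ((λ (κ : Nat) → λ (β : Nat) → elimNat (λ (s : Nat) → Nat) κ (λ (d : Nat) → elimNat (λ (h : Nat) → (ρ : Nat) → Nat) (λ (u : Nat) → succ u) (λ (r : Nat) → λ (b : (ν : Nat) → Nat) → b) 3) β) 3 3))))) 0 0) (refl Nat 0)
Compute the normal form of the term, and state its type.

reduced normal form:
  refl (Eq Nat 0 0) (refl Nat 0)
type:
  Eq (Eq Nat 0 0) (refl Nat 0) (refl Nat 0)
observation: contracting an elimVec iota-redex first, the term normalizes in 18 steps.


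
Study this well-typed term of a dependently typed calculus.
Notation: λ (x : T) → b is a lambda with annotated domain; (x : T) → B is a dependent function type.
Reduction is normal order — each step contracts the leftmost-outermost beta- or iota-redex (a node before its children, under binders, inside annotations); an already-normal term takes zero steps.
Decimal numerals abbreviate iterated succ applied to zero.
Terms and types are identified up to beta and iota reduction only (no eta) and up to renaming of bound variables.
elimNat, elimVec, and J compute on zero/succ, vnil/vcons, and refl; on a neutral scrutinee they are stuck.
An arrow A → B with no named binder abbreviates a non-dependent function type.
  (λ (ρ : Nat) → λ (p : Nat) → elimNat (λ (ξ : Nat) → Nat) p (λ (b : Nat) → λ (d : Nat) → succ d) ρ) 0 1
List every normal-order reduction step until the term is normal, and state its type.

normal-order reduction sequence:
  (λ (ρ : Nat) → λ (p : Nat) → elimNat (λ (ξ : Nat) → Nat) p (λ (b : Nat) → λ (d : Nat) → succ d) ρ) 0 1
  ~> (λ (ρ : Nat) → elimNat (λ (p : Nat) → Nat) ρ (λ (ξ : Nat) → λ (b : Nat) → succ b) 0) 1
  ~> elimNat (λ (ρ : Nat) → Nat) 1 (λ (p : Nat) → λ (ξ : Nat) → succ ξ) 0
  ~> 1
the term's type:
  Nat


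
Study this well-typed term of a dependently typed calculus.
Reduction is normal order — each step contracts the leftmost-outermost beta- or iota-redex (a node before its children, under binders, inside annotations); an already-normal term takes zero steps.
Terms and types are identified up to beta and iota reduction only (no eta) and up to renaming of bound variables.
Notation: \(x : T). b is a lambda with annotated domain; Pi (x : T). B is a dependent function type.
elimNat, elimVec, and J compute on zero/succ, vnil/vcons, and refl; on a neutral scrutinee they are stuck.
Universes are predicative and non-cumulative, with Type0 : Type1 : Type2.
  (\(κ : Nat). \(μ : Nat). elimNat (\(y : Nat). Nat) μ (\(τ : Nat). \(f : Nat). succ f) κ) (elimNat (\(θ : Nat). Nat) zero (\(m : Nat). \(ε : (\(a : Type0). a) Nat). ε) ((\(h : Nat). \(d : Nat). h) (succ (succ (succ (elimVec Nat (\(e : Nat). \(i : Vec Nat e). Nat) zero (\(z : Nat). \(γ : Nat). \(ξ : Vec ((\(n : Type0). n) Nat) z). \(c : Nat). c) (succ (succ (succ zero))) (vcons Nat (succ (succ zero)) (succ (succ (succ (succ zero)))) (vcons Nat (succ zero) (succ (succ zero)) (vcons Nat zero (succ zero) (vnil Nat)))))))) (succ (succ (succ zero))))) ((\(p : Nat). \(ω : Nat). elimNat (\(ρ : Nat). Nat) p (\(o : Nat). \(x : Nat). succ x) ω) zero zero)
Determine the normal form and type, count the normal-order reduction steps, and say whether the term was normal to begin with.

reduced normal form:
  zero
the term's type:
  Nat
steps to reach normal form (normal order): 35
started in normal form: no
first contracted redex: a beta-redex


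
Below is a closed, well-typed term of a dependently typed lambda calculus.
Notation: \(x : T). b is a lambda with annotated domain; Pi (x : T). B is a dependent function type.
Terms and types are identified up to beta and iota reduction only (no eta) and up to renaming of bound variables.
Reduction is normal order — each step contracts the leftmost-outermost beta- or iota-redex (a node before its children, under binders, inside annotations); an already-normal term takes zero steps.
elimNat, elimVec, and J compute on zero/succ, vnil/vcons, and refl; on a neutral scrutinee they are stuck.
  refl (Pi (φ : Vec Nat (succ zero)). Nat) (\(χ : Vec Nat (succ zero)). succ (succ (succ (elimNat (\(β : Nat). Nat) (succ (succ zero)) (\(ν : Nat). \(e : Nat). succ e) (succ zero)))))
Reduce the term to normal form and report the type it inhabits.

resulting normal form:
  refl (Pi (φ : Vec Nat (succ zero)). Nat) (\(χ : Vec Nat (succ zero)). succ (succ (succ (succ (succ (succ zero))))))
inferred type:
  Eq (Pi (φ : Vec Nat (succ zero)). Nat) (\(χ : Vec Nat (succ zero)). succ (succ (succ (succ (succ (succ zero)))))) (\(β : Vec Nat (succ zero)). succ (succ (succ (succ (succ (succ zero))))))
observation: contracting an elimNat iota-redex first, the term normalizes in 4 steps.


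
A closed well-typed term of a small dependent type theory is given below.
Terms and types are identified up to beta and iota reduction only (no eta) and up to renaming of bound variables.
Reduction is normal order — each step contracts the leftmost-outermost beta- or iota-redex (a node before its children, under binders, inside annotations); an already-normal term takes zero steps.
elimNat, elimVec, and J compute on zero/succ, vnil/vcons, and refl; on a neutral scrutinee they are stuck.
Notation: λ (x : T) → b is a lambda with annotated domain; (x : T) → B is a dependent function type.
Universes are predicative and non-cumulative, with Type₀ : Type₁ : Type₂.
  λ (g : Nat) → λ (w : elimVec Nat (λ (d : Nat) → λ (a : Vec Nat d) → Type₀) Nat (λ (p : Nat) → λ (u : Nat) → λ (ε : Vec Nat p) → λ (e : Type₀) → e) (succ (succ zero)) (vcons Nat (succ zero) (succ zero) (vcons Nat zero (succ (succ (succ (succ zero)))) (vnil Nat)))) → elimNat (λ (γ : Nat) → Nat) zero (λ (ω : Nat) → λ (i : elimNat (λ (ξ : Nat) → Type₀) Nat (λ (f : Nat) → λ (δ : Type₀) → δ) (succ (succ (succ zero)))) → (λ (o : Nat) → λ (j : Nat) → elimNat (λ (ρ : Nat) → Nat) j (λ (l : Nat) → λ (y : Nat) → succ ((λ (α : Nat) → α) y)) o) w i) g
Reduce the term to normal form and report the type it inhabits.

resulting normal form:
  λ (g : Nat) → λ (w : Nat) → elimNat (λ (d : Nat) → Nat) zero (λ (a : Nat) → λ (p : Nat) → elimNat (λ (u : Nat) → Nat) p (λ (ε : Nat) → λ (e : Nat) → succ e) w) g
type:
  (g : Nat) → (w : Nat) → Nat


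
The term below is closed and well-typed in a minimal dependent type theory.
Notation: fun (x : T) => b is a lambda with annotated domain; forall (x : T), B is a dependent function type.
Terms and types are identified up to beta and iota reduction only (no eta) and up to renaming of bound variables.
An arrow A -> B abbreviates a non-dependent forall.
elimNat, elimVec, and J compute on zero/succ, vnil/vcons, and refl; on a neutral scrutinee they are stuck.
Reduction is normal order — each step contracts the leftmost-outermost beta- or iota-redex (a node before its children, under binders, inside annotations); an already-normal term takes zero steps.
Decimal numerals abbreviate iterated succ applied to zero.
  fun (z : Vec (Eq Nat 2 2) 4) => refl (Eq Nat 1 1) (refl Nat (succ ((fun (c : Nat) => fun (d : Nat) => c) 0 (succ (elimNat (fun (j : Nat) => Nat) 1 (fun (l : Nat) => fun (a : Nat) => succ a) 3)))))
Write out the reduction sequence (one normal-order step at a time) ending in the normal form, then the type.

normal-order reduction sequence:
  fun (z : Vec (Eq Nat 2 2) 4) => refl (Eq Nat 1 1) (refl Nat (succ ((fun (c : Nat) => fun (d : Nat) => c) 0 (succ (elimNat (fun (j : Nat) => Nat) 1 (fun (l : Nat) => fun (a : Nat) => succ a) 3)))))
  ~> fun (z : Vec (Eq Nat 2 2) 4) => refl (Eq Nat 1 1) (refl Nat (succ ((fun (c : Nat) => 0) (succ (elimNat (fun (d : Nat) => Nat) 1 (fun (j : Nat) => fun (l : Nat) => succ l) 3)))))
  ~> fun (z : Vec (Eq Nat 2 2) 4) => refl (Eq Nat 1 1) (refl Nat 1)
the term's type:
  Vec (Eq Nat 2 2) 4 -> Eq (Eq Nat 1 1) (refl Nat 1) (refl Nat 1)


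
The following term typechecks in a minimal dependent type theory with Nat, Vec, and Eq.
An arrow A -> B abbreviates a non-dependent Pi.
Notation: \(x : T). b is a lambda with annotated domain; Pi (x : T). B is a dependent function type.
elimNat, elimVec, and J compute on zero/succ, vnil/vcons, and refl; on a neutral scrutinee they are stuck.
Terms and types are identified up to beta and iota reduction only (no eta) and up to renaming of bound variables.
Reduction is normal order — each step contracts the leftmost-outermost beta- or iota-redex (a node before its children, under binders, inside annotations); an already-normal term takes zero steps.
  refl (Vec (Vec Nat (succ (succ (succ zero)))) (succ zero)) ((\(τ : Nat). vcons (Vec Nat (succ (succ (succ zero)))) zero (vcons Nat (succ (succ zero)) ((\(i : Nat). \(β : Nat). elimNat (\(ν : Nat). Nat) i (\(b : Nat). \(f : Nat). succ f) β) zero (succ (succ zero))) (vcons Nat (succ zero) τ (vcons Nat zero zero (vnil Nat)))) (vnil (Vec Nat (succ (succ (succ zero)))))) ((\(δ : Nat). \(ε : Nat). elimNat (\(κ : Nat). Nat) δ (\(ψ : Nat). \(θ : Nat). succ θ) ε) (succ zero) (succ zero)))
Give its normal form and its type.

reduced normal form:
  refl (Vec (Vec Nat (succ (succ (succ zero)))) (succ zero)) (vcons (Vec Nat (succ (succ (succ zero)))) zero (vcons Nat (succ (succ zero)) (succ (succ zero)) (vcons Nat (succ zero) (succ (succ zero)) (vcons Nat zero zero (vnil Nat)))) (vnil (Vec Nat (succ (succ (succ zero))))))
the term's type:
  Eq (Vec (Vec Nat (succ (succ (succ zero)))) (succ zero)) (vcons (Vec Nat (succ (succ (succ zero)))) zero (vcons Nat (succ (succ zero)) (succ (succ zero)) (vcons Nat (succ zero) (succ (succ zero)) (vcons Nat zero zero (vnil Nat)))) (vnil (Vec Nat (succ (succ (succ zero)))))) (vcons (Vec Nat (succ (succ (succ zero)))) zero (vcons Nat (succ (succ zero)) (succ (succ zero)) (vcons Nat (succ zero) (succ (succ zero)) (vcons Nat zero zero (vnil Nat)))) (vnil (Vec Nat (succ (succ (succ zero))))))
observation: normalization takes exactly 16 steps under the normal-order strategy.


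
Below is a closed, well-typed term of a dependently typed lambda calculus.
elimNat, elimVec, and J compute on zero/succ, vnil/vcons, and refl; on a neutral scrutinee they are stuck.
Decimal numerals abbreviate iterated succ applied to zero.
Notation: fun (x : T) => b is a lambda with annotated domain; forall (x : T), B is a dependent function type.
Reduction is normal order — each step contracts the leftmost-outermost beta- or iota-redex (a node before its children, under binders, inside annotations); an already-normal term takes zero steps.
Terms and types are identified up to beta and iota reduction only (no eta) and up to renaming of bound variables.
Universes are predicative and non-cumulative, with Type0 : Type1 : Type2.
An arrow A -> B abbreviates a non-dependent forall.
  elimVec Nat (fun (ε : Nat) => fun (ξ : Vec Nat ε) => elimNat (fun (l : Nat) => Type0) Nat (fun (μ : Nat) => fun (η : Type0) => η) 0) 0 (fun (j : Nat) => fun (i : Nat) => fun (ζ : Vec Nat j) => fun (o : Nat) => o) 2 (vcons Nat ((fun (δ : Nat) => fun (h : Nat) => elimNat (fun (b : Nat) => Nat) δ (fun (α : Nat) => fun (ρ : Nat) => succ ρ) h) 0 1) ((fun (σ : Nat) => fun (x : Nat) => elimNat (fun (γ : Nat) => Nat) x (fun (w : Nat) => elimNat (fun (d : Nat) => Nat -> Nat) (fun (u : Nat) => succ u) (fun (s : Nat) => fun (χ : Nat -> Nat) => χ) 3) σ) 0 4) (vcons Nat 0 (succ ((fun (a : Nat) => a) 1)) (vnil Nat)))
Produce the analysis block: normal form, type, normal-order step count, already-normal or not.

resulting normal form:
  0
type:
  Nat
reduction steps (normal order): 11
started in normal form: no
first redex: an elimVec iota-redex


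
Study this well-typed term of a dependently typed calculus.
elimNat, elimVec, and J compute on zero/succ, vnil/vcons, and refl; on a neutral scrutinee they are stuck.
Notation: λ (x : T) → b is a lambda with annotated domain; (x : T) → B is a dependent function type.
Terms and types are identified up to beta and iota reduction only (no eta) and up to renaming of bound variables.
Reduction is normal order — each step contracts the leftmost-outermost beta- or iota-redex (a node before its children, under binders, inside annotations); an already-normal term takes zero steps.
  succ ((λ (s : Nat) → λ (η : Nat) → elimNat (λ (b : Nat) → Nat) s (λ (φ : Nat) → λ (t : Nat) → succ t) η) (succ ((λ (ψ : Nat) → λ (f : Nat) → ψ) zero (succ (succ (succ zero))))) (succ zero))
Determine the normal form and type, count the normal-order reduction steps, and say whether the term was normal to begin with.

resulting normal form:
  succ (succ (succ zero))
the term's type:
  Nat
steps to reach normal form (normal order): 8
already normal: no
first redex: a beta-redex


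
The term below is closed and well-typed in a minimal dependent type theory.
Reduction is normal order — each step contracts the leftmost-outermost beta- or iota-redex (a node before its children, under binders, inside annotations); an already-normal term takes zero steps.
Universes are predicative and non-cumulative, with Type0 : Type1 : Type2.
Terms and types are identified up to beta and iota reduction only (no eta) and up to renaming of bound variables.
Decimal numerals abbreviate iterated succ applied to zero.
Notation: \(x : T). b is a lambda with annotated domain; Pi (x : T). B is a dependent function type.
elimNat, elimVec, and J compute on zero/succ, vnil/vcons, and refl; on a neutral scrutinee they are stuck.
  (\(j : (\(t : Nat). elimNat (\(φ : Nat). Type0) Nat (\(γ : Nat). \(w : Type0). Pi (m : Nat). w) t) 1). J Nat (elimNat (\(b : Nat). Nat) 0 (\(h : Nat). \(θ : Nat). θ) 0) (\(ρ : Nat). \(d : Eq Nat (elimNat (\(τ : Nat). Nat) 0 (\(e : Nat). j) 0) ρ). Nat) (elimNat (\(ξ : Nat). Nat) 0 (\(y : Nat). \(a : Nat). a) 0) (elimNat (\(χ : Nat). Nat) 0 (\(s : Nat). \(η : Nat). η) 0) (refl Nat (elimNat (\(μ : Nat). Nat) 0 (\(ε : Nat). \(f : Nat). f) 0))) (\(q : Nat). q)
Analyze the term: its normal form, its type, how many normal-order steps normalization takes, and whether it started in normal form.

reduced normal form:
  0
type:
  Nat
normal-order step count: 3
already normal: no
first redex: a beta-redex


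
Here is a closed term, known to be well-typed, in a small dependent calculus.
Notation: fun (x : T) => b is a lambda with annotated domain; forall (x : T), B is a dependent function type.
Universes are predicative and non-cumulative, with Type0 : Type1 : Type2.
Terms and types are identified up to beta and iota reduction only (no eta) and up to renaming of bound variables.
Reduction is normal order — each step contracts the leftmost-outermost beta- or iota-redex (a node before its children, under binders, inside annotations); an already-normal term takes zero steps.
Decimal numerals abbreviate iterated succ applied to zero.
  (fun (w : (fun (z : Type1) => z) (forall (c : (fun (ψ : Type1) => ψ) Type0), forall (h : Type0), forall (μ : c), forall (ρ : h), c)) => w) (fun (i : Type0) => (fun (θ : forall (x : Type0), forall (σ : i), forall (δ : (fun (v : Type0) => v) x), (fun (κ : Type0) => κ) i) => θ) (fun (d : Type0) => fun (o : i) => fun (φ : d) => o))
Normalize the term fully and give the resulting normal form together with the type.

reduced normal form:
  fun (w : Type0) => fun (z : Type0) => fun (c : w) => fun (ψ : z) => c
type:
  forall (w : Type0), forall (z : Type0), forall (c : w), forall (ψ : z), w
observation: reduction starts at a beta-redex, and 2 normal-order steps reach the normal form.


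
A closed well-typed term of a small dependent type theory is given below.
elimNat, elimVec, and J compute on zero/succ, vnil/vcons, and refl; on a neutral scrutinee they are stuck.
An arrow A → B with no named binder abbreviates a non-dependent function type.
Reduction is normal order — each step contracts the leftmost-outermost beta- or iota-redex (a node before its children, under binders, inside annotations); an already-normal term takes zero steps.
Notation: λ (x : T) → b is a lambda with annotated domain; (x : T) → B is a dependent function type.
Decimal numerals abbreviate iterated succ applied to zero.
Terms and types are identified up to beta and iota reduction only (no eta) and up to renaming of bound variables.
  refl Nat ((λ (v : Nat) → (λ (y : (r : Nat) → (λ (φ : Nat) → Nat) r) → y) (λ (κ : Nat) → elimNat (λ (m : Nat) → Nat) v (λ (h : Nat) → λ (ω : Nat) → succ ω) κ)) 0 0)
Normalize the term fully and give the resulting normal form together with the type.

resulting normal form:
  refl Nat 0
the term's type:
  Eq Nat 0 0
observation: normalization takes exactly 4 steps under the normal-order strategy.


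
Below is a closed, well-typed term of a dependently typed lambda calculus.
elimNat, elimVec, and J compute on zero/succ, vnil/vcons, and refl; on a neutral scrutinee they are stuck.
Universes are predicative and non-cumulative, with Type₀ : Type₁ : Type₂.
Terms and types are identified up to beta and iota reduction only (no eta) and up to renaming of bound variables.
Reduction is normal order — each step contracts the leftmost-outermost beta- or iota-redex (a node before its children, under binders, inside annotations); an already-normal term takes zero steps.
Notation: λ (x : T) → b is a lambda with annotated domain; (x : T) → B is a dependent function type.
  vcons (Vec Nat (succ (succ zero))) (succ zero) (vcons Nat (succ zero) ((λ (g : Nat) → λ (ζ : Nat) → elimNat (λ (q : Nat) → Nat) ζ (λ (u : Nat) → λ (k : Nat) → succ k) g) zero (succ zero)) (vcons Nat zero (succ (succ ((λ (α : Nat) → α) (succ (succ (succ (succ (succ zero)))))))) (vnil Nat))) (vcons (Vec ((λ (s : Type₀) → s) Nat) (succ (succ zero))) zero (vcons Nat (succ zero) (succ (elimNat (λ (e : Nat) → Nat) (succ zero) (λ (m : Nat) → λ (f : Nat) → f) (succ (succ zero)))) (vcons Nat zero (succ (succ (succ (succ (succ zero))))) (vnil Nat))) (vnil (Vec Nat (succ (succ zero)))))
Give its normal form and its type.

resulting normal form:
  vcons (Vec Nat (succ (succ zero))) (succ zero) (vcons Nat (succ zero) (succ zero) (vcons Nat zero (succ (succ (succ (succ (succ (succ (succ zero))))))) (vnil Nat))) (vcons (Vec Nat (succ (succ zero))) zero (vcons Nat (succ zero) (succ (succ zero)) (vcons Nat zero (succ (succ (succ (succ (succ zero))))) (vnil Nat))) (vnil (Vec Nat (succ (succ zero)))))
inferred type:
  Vec (Vec Nat (succ (succ zero))) (succ (succ zero))
observation: contracting a beta-redex first, the term normalizes in 12 steps.


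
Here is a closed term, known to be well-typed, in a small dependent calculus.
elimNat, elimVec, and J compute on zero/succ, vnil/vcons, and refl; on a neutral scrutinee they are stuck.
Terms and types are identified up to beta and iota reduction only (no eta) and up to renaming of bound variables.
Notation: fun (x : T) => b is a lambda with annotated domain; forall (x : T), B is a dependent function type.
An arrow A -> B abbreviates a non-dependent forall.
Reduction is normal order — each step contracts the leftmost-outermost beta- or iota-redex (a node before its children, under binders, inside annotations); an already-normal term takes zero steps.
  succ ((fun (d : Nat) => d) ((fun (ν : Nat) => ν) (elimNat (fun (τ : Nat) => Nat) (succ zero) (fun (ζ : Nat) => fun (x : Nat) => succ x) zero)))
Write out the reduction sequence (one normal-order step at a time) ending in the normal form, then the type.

normal-order reduction sequence:
  succ ((fun (d : Nat) => d) ((fun (ν : Nat) => ν) (elimNat (fun (τ : Nat) => Nat) (succ zero) (fun (ζ : Nat) => fun (x : Nat) => succ x) zero)))
  ~> succ ((fun (d : Nat) => d) (elimNat (fun (ν : Nat) => Nat) (succ zero) (fun (τ : Nat) => fun (ζ : Nat) => succ ζ) zero))
  ~> succ (elimNat (fun (d : Nat) => Nat) (succ zero) (fun (ν : Nat) => fun (τ : Nat) => succ τ) zero)
  ~> succ (succ zero)
inferred type:
  Nat


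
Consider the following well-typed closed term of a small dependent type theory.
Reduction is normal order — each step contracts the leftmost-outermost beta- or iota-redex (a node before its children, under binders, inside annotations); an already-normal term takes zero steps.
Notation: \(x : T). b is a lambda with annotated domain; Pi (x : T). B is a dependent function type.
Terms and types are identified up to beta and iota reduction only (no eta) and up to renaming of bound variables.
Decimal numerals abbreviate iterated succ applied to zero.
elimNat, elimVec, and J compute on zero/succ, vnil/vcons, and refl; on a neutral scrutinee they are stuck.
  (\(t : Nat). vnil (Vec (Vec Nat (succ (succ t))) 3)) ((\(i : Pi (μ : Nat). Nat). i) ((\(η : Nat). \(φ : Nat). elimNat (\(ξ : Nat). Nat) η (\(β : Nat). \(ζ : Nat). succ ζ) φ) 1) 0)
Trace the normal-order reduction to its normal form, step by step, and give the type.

normal-order reduction:
  (\(t : Nat). vnil (Vec (Vec Nat (succ (succ t))) 3)) ((\(i : Pi (μ : Nat). Nat). i) ((\(η : Nat). \(φ : Nat). elimNat (\(ξ : Nat). Nat) η (\(β : Nat). \(ζ : Nat). succ ζ) φ) 1) 0)
  ~> vnil (Vec (Vec Nat (succ (succ ((\(t : Pi (i : Nat). Nat). t) ((\(μ : Nat). \(η : Nat). elimNat (\(φ : Nat). Nat) μ (\(ξ : Nat). \(β : Nat). succ β) η) 1) 0)))) 3)
  ~> vnil (Vec (Vec Nat (succ (succ ((\(t : Nat). \(i : Nat). elimNat (\(μ : Nat). Nat) t (\(η : Nat). \(φ : Nat). succ φ) i) 1 0)))) 3)
  ~> vnil (Vec (Vec Nat (succ (succ ((\(t : Nat). elimNat (\(i : Nat). Nat) 1 (\(μ : Nat). \(η : Nat). succ η) t) 0)))) 3)
  ~> vnil (Vec (Vec Nat (succ (succ (elimNat (\(t : Nat). Nat) 1 (\(i : Nat). \(μ : Nat). succ μ) 0)))) 3)
  ~> vnil (Vec (Vec Nat 3) 3)
inferred type:
  Vec (Vec (Vec Nat 3) 3) 0


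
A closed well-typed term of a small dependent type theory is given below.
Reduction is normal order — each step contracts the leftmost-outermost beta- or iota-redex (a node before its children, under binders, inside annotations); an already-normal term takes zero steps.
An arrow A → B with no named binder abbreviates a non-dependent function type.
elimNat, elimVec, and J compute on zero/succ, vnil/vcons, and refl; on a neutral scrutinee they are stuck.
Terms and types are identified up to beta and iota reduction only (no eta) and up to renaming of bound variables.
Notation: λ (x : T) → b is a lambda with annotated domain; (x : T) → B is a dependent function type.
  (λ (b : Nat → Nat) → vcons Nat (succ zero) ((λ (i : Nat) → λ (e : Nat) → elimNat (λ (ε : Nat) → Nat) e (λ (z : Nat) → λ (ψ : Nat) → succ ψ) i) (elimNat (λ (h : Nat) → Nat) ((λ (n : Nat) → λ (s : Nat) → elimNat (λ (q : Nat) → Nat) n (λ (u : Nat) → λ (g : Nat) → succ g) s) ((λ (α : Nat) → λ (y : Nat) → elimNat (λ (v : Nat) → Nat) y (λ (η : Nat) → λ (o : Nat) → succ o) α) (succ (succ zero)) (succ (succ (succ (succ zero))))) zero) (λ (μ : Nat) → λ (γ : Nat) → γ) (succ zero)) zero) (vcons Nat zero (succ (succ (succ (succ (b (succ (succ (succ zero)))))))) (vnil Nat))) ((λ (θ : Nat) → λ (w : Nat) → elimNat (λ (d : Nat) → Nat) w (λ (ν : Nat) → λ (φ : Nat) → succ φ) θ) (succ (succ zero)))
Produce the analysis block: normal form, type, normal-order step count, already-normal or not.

reduced normal form:
  vcons Nat (succ zero) (succ (succ (succ (succ (succ (succ zero)))))) (vcons Nat zero (succ (succ (succ (succ (succ (succ (succ (succ (succ zero))))))))) (vnil Nat))
the term's type:
  Vec Nat (succ (succ zero))
normal-order step count: 47
started in normal form: no
first redex: a beta-redex


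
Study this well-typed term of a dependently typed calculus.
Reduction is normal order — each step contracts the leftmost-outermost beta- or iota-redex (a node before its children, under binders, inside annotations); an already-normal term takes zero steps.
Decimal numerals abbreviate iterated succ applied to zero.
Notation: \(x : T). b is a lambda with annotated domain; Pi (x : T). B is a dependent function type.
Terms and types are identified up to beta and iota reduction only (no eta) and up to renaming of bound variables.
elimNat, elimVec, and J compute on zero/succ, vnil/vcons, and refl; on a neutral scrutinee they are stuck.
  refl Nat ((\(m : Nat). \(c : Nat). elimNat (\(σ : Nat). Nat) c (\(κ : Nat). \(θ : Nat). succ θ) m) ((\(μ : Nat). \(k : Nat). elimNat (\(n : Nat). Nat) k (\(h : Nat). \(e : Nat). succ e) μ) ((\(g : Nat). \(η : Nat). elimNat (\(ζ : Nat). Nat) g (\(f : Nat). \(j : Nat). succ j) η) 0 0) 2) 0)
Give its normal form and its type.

reduced normal form:
  refl Nat 2
type:
  Eq Nat 2 2


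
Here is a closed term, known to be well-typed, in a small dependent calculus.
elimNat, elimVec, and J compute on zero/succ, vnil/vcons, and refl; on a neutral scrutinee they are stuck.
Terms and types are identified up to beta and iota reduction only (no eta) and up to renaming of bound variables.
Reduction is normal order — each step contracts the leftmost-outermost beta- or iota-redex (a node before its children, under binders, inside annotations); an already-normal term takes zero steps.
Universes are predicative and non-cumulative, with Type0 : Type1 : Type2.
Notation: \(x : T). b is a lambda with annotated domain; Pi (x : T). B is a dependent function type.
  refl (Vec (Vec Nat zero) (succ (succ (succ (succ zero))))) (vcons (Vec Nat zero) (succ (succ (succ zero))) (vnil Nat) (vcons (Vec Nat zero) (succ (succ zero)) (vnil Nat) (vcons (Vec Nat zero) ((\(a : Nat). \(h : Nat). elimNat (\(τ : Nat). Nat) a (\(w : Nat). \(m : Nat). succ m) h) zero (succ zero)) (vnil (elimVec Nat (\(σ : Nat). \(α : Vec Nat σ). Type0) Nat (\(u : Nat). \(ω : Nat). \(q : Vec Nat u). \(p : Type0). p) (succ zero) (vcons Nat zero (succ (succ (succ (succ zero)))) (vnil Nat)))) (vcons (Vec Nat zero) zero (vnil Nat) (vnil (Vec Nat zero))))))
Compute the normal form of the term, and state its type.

normal form:
  refl (Vec (Vec Nat zero) (succ (succ (succ (succ zero))))) (vcons (Vec Nat zero) (succ (succ (succ zero))) (vnil Nat) (vcons (Vec Nat zero) (succ (succ zero)) (vnil Nat) (vcons (Vec Nat zero) (succ zero) (vnil Nat) (vcons (Vec Nat zero) zero (vnil Nat) (vnil (Vec Nat zero))))))
type:
  Eq (Vec (Vec Nat zero) (succ (succ (succ (succ zero))))) (vcons (Vec Nat zero) (succ (succ (succ zero))) (vnil Nat) (vcons (Vec Nat zero) (succ (succ zero)) (vnil Nat) (vcons (Vec Nat zero) (succ zero) (vnil Nat) (vcons (Vec Nat zero) zero (vnil Nat) (vnil (Vec Nat zero)))))) (vcons (Vec Nat zero) (succ (succ (succ zero))) (vnil Nat) (vcons (Vec Nat zero) (succ (succ zero)) (vnil Nat) (vcons (Vec Nat zero) (succ zero) (vnil Nat) (vcons (Vec Nat zero) zero (vnil Nat) (vnil (Vec Nat zero))))))


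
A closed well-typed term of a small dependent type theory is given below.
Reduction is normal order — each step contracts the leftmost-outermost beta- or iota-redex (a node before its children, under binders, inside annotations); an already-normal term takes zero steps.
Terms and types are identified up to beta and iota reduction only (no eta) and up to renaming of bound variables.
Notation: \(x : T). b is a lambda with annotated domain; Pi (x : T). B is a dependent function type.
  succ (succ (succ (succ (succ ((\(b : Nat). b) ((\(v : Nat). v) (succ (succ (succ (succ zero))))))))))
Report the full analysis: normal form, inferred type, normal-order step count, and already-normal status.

normal form:
  succ (succ (succ (succ (succ (succ (succ (succ (succ zero))))))))
type:
  Nat
reduction steps (normal order): 2
already normal: no
first contracted redex: a beta-redex


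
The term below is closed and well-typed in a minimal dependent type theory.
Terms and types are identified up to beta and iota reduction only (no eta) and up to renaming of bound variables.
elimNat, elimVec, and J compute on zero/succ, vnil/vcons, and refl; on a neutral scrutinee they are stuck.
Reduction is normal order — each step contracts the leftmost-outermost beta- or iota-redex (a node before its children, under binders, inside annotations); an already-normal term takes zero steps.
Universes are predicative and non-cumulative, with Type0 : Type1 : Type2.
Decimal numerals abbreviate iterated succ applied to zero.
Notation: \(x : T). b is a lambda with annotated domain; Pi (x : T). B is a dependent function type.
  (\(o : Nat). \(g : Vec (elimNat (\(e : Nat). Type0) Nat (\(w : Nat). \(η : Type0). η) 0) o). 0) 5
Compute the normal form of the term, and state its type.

resulting normal form:
  \(o : Vec Nat 5). 0
the term's type:
  Pi (o : Vec Nat 5). Nat
observation: the leftmost-outermost redex is a beta-redex, and normalization takes 2 steps.


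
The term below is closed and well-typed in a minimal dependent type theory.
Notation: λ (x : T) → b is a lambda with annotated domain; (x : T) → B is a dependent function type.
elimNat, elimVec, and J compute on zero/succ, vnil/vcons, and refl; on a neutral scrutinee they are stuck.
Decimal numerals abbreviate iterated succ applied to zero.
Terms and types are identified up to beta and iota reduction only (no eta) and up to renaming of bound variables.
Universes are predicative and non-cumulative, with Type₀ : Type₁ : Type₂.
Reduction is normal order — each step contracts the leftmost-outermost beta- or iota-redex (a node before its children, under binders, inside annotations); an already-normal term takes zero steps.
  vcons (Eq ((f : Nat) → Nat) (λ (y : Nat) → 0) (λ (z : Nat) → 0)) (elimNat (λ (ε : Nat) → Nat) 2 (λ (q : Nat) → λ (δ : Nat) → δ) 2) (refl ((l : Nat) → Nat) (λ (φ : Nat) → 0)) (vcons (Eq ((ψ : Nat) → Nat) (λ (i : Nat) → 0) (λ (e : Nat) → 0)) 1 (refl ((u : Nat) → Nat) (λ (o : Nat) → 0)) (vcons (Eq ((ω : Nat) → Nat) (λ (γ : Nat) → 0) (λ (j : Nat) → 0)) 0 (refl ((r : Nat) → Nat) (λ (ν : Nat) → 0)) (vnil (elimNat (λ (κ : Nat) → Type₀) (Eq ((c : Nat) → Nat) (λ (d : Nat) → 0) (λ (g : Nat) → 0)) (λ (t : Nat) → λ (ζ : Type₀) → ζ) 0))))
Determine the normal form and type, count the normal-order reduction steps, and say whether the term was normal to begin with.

normal form:
  vcons (Eq ((f : Nat) → Nat) (λ (y : Nat) → 0) (λ (z : Nat) → 0)) 2 (refl ((ε : Nat) → Nat) (λ (q : Nat) → 0)) (vcons (Eq ((δ : Nat) → Nat) (λ (l : Nat) → 0) (λ (φ : Nat) → 0)) 1 (refl ((ψ : Nat) → Nat) (λ (i : Nat) → 0)) (vcons (Eq ((e : Nat) → Nat) (λ (u : Nat) → 0) (λ (o : Nat) → 0)) 0 (refl ((ω : Nat) → Nat) (λ (γ : Nat) → 0)) (vnil (Eq ((j : Nat) → Nat) (λ (r : Nat) → 0) (λ (ν : Nat) → 0)))))
type:
  Vec (Eq ((f : Nat) → Nat) (λ (y : Nat) → 0) (λ (z : Nat) → 0)) 3
reduction steps (normal order): 8
started in normal form: no
first redex: an elimNat iota-redex
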